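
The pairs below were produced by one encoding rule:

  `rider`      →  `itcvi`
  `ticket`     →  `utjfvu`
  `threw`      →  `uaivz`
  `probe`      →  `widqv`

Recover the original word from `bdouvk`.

soften

Treating letters as 0–25, the rule is x ↦ 19x + 23 (mod 26).
Decoding bdouvk: b(1)→11·(1−23)≡18=s; d(3)→11·(3−23)≡14=o; o(14)→11·(14−23)≡5=f; u(20)→11·(20−23)≡19=t; v(21)→11·(21−23)≡4=e; k(10)→11·(10−23)≡13=n (all mod 26).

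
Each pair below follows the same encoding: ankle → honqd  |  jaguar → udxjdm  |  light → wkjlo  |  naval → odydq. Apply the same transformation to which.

The output letters match the input read backwards, each shifted +3: ankle reversed is elkna. The word is reversed, then every letter is shifted forward by 3.
Applying it to which: reverse → hcihw; then shift: h+3=k, c+3=f, i+3=l, h+3=k, w+3=z.

kflkz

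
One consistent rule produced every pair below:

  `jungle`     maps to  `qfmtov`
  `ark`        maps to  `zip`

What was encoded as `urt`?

Each pair mirrors across the alphabet (j↔q, u↔f, n↔m): positions sum to 25. Each letter is replaced by its mirror in the alphabet: a↔z, b↔y, c↔x, and so on (the Atbash cipher).
Undoing it on urt: u↔f, r↔i, t↔g.

fig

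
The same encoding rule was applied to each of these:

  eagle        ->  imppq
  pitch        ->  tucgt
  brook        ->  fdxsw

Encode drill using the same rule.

hdrpx

Shifts by position in eagle: pos 0: e→i (+4), pos 1: a→m (+12), pos 2: g→p (+9), pos 3: l→p (+4), pos 4: e→q (+12) — repeating every 3. It's a Vigenère-style cipher with numeric key [4,12,9]: position i shifts by key[i mod 3].
Applying it to drill: d+4=h, r+12=d, i+9=r, l+4=p, l+12=x.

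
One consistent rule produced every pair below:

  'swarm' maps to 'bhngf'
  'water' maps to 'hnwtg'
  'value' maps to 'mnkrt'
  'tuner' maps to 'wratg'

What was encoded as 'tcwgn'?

s(18)→b(1) and w(22)→h(7) fit y≡21x+13 (mod 26); the inverse of 21 mod 26 is 5. Each letter's alphabet position (a=0..z=25) is mapped through 21·x+13 mod 26 — an affine cipher.
Undoing it on tcwgn: t(19)→5·(19−13)≡4=e; c(2)→5·(2−13)≡23=x; w(22)→5·(22−13)≡19=t; g(6)→5·(6−13)≡17=r; n(13)→5·(13−13)≡0=a (all mod 26).

extra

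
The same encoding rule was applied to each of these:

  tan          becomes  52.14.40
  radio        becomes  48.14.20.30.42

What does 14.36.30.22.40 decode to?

Each letter becomes 2×(its alphabet position, a=1..z=26) + 12.
Decoding 14.36.30.22.40: 14→(14−12)÷2=1=a, 36→(36−12)÷2=12=l, 30→(30−12)÷2=9=i, 22→(22−12)÷2=5=e, 40→(40−12)÷2=14=n.

alien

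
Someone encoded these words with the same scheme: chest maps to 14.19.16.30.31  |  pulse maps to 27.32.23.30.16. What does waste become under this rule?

c is letter #3 and maps to 14: an offset of 11. The number is (letter's place in the alphabet, a=1) + 11.
Applying it to waste: w=23→34, a=1→12, s=19→30, t=20→31, e=5→16.

34.12.30.31.16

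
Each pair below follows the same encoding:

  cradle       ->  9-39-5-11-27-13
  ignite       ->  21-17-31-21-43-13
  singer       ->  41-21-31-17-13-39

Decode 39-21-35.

c(#3)→9 and r(#18)→39: differences scale by 2, so n = 2·pos + 3. Each letter becomes 2×(its alphabet position, a=1..z=26) + 3.
Reversing it on 39-21-35: 39→(39−3)÷2=18=r, 21→(21−3)÷2=9=i, 35→(35−3)÷2=16=p.

rip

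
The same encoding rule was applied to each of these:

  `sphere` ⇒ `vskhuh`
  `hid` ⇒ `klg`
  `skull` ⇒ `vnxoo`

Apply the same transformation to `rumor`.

uxpru

Compare letters: s→v is +3, p→s is +3, h→k is +3 — a constant shift. This is a Caesar cipher with shift 3.
On rumor: r+3=u, u+3=x, m+3=p, o+3=r, r+3=u.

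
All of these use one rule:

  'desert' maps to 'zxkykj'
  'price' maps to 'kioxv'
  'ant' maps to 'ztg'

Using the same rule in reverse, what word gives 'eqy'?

The output letters match the input read backwards, each shifted +6: desert reversed is tresed. Read the word backwards and shift each letter +6.
Reversing it on eqy: shift back: e−6=y, q−6=k, y−6=s → yks; then reverse → sky.

sky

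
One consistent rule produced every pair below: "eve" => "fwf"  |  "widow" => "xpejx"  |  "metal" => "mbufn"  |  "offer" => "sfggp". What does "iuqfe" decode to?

The output letters match the input read backwards, each shifted +1: eve reversed is eve. Read the word backwards and shift each letter +1.
Decoding iuqfe: shift back: i−1=h, u−1=t, q−1=p, f−1=e, e−1=d → htped; then reverse → depth.

depth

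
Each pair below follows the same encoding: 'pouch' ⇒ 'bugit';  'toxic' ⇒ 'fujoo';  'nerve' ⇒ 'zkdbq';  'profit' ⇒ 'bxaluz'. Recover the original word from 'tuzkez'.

honest

The shifts repeat in a cycle of length 2: positions 0,1,… shift by +12, +6, then the pattern repeats.
Undoing it on tuzkez: t−12=h, u−6=o, z−12=n, k−6=e, e−12=s, z−6=t.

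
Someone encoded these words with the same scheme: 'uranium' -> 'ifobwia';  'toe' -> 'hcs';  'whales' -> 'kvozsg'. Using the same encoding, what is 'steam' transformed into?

ghsoa

Compare letters: u→i is +14, r→f is +14, a→o is +14 — a constant shift. This is a Caesar cipher with shift 14.
On steam: s+14=g, t+14=h, e+14=s, a+14=o, m+14=a.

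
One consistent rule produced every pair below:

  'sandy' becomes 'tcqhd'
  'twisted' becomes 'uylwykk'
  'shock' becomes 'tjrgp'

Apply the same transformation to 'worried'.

The shift increases by 1 at each position, starting from +1: 1, 2, 3, ….
For worried: w+1=x, o+2=q, r+3=u, r+4=v, i+5=n, e+6=k, d+7=k.

xquvnkk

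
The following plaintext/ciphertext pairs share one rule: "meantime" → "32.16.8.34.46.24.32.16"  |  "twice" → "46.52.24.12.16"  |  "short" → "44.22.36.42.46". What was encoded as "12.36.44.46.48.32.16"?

costume

m(#13)→32 and e(#5)→16: differences scale by 2, so n = 2·pos + 6. With a=1..z=26, the number is 2·pos + 6.
Reversing it on 12.36.44.46.48.32.16: 12→(12−6)÷2=3=c, 36→(36−6)÷2=15=o, 44→(44−6)÷2=19=s, 46→(46−6)÷2=20=t, 48→(48−6)÷2=21=u, 32→(32−6)÷2=13=m, 16→(16−6)÷2=5=e.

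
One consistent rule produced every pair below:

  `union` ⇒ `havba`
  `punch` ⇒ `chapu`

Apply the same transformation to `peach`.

crnpu

Compare letters: u→h is +13, n→a is +13, i→v is +13 — a constant shift. Each letter is shifted forward by 13 in the alphabet (a Caesar shift of +13).
On peach: p+13=c, e+13=r, a+13=n, c+13=p, h+13=u.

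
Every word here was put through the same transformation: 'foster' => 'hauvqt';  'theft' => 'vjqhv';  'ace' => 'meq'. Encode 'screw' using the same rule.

uetqy

Two shifts are in play — +12 for a/e/i/o/u, +2 for every other letter.
On screw: s(cons)+2=u, c(cons)+2=e, r(cons)+2=t, e(vowel)+12=q, w(cons)+2=y.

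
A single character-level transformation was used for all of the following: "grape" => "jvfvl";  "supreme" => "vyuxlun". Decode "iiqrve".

In grape: g→j is +3, r→v is +4, a→f is +5, p→v is +6 — the shift increases by 1 each position. Letter i (0-indexed) is shifted by i+3, so successive shifts are 3, 4, 5, ….
Reversing it on iiqrve: i−3=f, i−4=e, q−5=l, r−6=l, v−7=o, e−8=w.

fellow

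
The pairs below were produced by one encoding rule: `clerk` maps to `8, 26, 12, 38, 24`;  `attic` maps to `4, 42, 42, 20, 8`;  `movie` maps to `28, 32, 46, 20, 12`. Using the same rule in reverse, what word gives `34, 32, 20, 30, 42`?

point

c(#3)→8 and l(#12)→26: differences scale by 2, so n = 2·pos + 2. The formula is n = 2×(alphabet index, a=1) + 2.
Undoing it on 34, 32, 20, 30, 42: 34→(34−2)÷2=16=p, 32→(32−2)÷2=15=o, 20→(20−2)÷2=9=i, 30→(30−2)÷2=14=n, 42→(42−2)÷2=20=t.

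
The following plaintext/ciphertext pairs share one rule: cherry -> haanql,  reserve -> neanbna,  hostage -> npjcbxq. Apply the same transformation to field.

The output letters match the input read backwards, each shifted +9: cherry reversed is yrrehc. Two steps: reverse the string, then apply a Caesar shift of +9.
For field: reverse → dleif; then shift: d+9=m, l+9=u, e+9=n, i+9=r, f+9=o.

munro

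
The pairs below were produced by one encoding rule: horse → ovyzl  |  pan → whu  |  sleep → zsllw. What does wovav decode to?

Each letter is shifted forward by 7 in the alphabet (a Caesar shift of +7).
Undoing it on wovav: w−7=p, o−7=h, v−7=o, a−7=t, v−7=o.

photo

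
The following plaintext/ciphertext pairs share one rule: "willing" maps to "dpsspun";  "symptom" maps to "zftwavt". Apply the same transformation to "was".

Compare letters: w→d is +7, i→p is +7, l→s is +7 — a constant shift. This is a Caesar cipher with shift 7.
On was: w+7=d, a+7=h, s+7=z.

dhz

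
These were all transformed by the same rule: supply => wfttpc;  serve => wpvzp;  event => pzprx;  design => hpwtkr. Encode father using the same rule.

The shift depends on letter class: consonant s→w is +4, but vowel u→f is +11. The rule splits by letter class: vowels +11, consonants +4.
Applying it to father: f(cons)+4=j, a(vowel)+11=l, t(cons)+4=x, h(cons)+4=l, e(vowel)+11=p, r(cons)+4=v.

jlxlpv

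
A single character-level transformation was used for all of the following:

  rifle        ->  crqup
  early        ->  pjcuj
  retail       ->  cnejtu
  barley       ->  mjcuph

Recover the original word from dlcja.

scrap

Shifts by position in rifle: pos 0: r→c (+11), pos 1: i→r (+9), pos 2: f→q (+11), pos 3: l→u (+9) — repeating every 2. It's a Vigenère-style cipher with numeric key [11,9]: position i shifts by key[i mod 2].
Undoing it on dlcja: d−11=s, l−9=c, c−11=r, j−9=a, a−11=p.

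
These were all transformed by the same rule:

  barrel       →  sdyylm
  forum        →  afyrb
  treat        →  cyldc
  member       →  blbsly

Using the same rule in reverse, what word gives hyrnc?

b(1)→s(18) and a(0)→d(3) fit y≡15x+3 (mod 26); the inverse of 15 mod 26 is 7. Treating letters as 0–25, the rule is x ↦ 15x + 3 (mod 26).
Decoding hyrnc: h(7)→7·(7−3)≡2=c; y(24)→7·(24−3)≡17=r; r(17)→7·(17−3)≡20=u; n(13)→7·(13−3)≡18=s; c(2)→7·(2−3)≡19=t (all mod 26).

crust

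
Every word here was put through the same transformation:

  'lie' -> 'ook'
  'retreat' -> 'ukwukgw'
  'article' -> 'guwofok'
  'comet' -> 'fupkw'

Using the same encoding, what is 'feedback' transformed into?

ikkgegfn

Vowels shift forward by 6 and consonants shift forward by 3.
For feedback: f(cons)+3=i, e(vowel)+6=k, e(vowel)+6=k, d(cons)+3=g, b(cons)+3=e, a(vowel)+6=g, c(cons)+3=f, k(cons)+3=n.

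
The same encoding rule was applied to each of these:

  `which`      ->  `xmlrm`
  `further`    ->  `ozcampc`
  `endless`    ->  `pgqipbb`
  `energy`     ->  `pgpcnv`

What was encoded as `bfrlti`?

social

w(22)→x(23) and h(7)→m(12) fit y≡25x+19 (mod 26); the inverse of 25 mod 26 is 25. This is an affine cipher: with a=0,…,z=25, each position x becomes (25x+19) mod 26.
Undoing it on bfrlti: b(1)→25·(1−19)≡18=s; f(5)→25·(5−19)≡14=o; r(17)→25·(17−19)≡2=c; l(11)→25·(11−19)≡8=i; t(19)→25·(19−19)≡0=a; i(8)→25·(8−19)≡11=l (all mod 26).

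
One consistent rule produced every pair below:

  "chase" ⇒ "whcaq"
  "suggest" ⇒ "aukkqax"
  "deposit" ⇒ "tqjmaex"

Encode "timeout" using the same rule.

xesqmux

c(2)→w(22) and h(7)→h(7) fit y≡23x+2 (mod 26); the inverse of 23 mod 26 is 17. This is an affine cipher: with a=0,…,z=25, each position x becomes (23x+2) mod 26.
For timeout: t(19)→23·19+2≡23=x; i(8)→23·8+2≡4=e; m(12)→23·12+2≡18=s; e(4)→23·4+2≡16=q; o(14)→23·14+2≡12=m; u(20)→23·20+2≡20=u; t(19)→23·19+2≡23=x (all mod 26).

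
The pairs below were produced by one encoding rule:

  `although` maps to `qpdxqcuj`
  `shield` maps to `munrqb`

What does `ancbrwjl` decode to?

The output letters match the input read backwards, each shifted +9: although reversed is hguohtla. Two steps: reverse the string, then apply a Caesar shift of +9.
Undoing it on ancbrwjl: shift back: a−9=r, n−9=e, c−9=t, b−9=s, r−9=i, w−9=n, j−9=a, l−9=c → retsinac; then reverse → canister.

canister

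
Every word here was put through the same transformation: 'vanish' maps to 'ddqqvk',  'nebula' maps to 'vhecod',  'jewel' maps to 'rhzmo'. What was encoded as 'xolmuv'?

Shifts by position in vanish: pos 0: v→d (+8), pos 1: a→d (+3), pos 2: n→q (+3), pos 3: i→q (+8), pos 4: s→v (+3), pos 5: h→k (+3) — repeating every 3. The shifts repeat in a cycle of length 3: positions 0,1,… shift by +8, +3, +3, then the pattern repeats.
Decoding xolmuv: x−8=p, o−3=l, l−3=i, m−8=e, u−3=r, v−3=s.

pliers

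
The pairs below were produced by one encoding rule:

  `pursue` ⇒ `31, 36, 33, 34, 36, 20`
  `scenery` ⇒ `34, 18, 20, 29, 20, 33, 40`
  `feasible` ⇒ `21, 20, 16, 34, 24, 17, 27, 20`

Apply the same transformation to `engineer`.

p is letter #16 and maps to 31: an offset of 15. Letters become their 1-based position plus 15 (so a→16, b→17, …).
Applying it to engineer: e=5→20, n=14→29, g=7→22, i=9→24, n=14→29, e=5→20, e=5→20, r=18→33.

20, 29, 22, 24, 29, 20, 20, 33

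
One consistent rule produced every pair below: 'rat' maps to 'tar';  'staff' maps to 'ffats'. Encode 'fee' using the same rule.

The output letters match the input read backwards: rat reversed is tar. The word is simply reversed.
On fee: reverse → eef.

eef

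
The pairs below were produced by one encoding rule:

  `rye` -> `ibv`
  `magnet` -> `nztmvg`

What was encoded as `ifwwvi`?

rudder

Each pair mirrors across the alphabet (r↔i, y↔b, e↔v): positions sum to 25. Letters are reflected about the middle of the alphabet (position → 25−position): Atbash.
Reversing it on ifwwvi: i↔r, f↔u, w↔d, w↔d, v↔e, i↔r.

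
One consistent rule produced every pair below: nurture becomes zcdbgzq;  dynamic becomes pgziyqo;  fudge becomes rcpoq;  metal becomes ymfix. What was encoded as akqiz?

Shifts by position in nurture: pos 0: n→z (+12), pos 1: u→c (+8), pos 2: r→d (+12), pos 3: t→b (+8) — repeating every 2. The shifts repeat in a cycle of length 2: positions 0,1,… shift by +12, +8, then the pattern repeats.
Decoding akqiz: a−12=o, k−8=c, q−12=e, i−8=a, z−12=n.

ocean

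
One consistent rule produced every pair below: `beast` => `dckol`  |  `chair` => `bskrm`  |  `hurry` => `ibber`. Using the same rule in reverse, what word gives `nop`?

fed

The word is reversed, then every letter is shifted forward by 10.
Undoing it on nop: shift back: n−10=d, o−10=e, p−10=f → def; then reverse → fed.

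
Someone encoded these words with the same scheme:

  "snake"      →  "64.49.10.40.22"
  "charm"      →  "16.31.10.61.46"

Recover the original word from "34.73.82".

ivy

s(#19)→64 and n(#14)→49: differences scale by 3, so n = 3·pos + 7. The formula is n = 3×(alphabet index, a=1) + 7.
Undoing it on 34.73.82: 34→(34−7)÷3=9=i, 73→(73−7)÷3=22=v, 82→(82−7)÷3=25=y.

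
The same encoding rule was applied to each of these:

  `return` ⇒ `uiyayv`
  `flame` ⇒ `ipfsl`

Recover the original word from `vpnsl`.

The shift increases by 1 at each position, starting from +3: 3, 4, 5, ….
Undoing it on vpnsl: v−3=s, p−4=l, n−5=i, s−6=m, l−7=e.

slime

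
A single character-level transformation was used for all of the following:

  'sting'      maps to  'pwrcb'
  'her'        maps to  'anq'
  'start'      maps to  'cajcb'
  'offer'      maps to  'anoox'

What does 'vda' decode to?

The output letters match the input read backwards, each shifted +9: sting reversed is gnits. Two steps: reverse the string, then apply a Caesar shift of +9.
Decoding vda: shift back: v−9=m, d−9=u, a−9=r → mur; then reverse → rum.

rum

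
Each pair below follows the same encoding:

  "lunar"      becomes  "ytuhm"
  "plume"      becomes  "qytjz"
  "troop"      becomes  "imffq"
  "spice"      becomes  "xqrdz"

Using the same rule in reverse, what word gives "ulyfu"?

nylon

Treating letters as 0–25, the rule is x ↦ 11x + 7 (mod 26).
Decoding ulyfu: u(20)→19·(20−7)≡13=n; l(11)→19·(11−7)≡24=y; y(24)→19·(24−7)≡11=l; f(5)→19·(5−7)≡14=o; u(20)→19·(20−7)≡13=n (all mod 26).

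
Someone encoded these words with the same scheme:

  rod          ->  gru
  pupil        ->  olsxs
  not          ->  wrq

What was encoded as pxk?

The output letters match the input read backwards, each shifted +3: rod reversed is dor. Read the word backwards and shift each letter +3.
Decoding pxk: shift back: p−3=m, x−3=u, k−3=h → muh; then reverse → hum.

hum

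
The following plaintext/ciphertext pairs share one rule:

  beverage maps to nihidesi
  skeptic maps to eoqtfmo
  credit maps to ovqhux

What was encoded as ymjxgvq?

mixture

Shifts by position in beverage: pos 0: b→n (+12), pos 1: e→i (+4), pos 2: v→h (+12), pos 3: e→i (+4) — repeating every 2. The shifts repeat in a cycle of length 2: positions 0,1,… shift by +12, +4, then the pattern repeats.
Reversing it on ymjxgvq: y−12=m, m−4=i, j−12=x, x−4=t, g−12=u, v−4=r, q−12=e.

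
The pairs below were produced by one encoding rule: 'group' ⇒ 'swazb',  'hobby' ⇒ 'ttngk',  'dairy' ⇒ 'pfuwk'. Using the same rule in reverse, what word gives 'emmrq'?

The shifts repeat in a cycle of length 2: positions 0,1,… shift by +12, +5, then the pattern repeats.
Decoding emmrq: e−12=s, m−5=h, m−12=a, r−5=m, q−12=e.

shame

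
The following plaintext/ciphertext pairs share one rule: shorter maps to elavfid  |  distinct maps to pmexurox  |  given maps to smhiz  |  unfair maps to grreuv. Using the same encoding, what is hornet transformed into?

tsdrqx

Shifts by position in shorter: pos 0: s→e (+12), pos 1: h→l (+4), pos 2: o→a (+12), pos 3: r→v (+4) — repeating every 2. The shifts repeat in a cycle of length 2: positions 0,1,… shift by +12, +4, then the pattern repeats.
Applying it to hornet: h+12=t, o+4=s, r+12=d, n+4=r, e+12=q, t+4=x.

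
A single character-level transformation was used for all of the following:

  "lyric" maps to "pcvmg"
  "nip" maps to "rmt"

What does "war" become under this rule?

aev

Compare letters: l→p is +4, y→c is +4, r→v is +4 — a constant shift. This is a Caesar cipher with shift 4.
On war: w+4=a, a+4=e, r+4=v.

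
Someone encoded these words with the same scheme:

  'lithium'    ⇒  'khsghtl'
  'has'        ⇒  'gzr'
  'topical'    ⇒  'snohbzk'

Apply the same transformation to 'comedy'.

Compare letters: l→k is +25, i→h is +25, t→s is +25 — a constant shift. It's a constant shift of +25 (ROT25).
Applying it to comedy: c+25=b, o+25=n, m+25=l, e+25=d, d+25=c, y+25=x.

bnldcx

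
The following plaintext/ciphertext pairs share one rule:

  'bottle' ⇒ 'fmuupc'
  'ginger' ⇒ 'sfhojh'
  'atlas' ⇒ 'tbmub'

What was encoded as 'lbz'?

The output letters match the input read backwards, each shifted +1: bottle reversed is elttob. The word is reversed, then every letter is shifted forward by 1.
Reversing it on lbz: shift back: l−1=k, b−1=a, z−1=y → kay; then reverse → yak.

yak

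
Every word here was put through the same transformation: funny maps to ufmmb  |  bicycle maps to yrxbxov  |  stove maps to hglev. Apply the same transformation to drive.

wirev

Each pair mirrors across the alphabet (f↔u, u↔f, n↔m): positions sum to 25. This is the alphabet-reversal cipher (Atbash): a becomes z, b becomes y, etc.
On drive: d↔w, r↔i, i↔r, v↔e, e↔v.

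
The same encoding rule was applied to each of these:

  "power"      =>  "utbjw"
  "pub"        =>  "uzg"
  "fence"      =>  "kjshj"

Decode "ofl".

Each letter is shifted forward by 5 in the alphabet (a Caesar shift of +5).
Reversing it on ofl: o−5=j, f−5=a, l−5=g.

jag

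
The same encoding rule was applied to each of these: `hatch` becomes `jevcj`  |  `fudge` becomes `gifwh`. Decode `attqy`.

The output letters match the input read backwards, each shifted +2: hatch reversed is hctah. The word is reversed, then every letter is shifted forward by 2.
Decoding attqy: shift back: a−2=y, t−2=r, t−2=r, q−2=o, y−2=w → yrrow; then reverse → worry.

worry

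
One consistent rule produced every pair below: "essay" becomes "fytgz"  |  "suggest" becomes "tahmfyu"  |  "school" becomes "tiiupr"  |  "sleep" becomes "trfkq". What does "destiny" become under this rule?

ektzjtz

Shifts by position in essay: pos 0: e→f (+1), pos 1: s→y (+6), pos 2: s→t (+1), pos 3: a→g (+6) — repeating every 2. The shifts repeat in a cycle of length 2: positions 0,1,… shift by +1, +6, then the pattern repeats.
On destiny: d+1=e, e+6=k, s+1=t, t+6=z, i+1=j, n+6=t, y+1=z.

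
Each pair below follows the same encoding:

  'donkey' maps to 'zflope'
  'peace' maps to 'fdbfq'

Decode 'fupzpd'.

coyote

The output letters match the input read backwards, each shifted +1: donkey reversed is yeknod. Two steps: reverse the string, then apply a Caesar shift of +1.
Undoing it on fupzpd: shift back: f−1=e, u−1=t, p−1=o, z−1=y, p−1=o, d−1=c → etoyoc; then reverse → coyote.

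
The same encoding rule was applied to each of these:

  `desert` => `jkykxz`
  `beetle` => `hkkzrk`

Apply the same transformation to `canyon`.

igteut

Compare letters: d→j is +6, e→k is +6, s→y is +6 — a constant shift. This is a Caesar cipher with shift 6.
For canyon: c+6=i, a+6=g, n+6=t, y+6=e, o+6=u, n+6=t.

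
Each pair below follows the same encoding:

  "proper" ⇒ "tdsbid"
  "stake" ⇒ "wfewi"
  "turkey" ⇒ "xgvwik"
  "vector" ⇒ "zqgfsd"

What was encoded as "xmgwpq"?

A repeating key of period 2 is used — shifts +4, +12 over and over.
Undoing it on xmgwpq: x−4=t, m−12=a, g−4=c, w−12=k, p−4=l, q−12=e.

tackle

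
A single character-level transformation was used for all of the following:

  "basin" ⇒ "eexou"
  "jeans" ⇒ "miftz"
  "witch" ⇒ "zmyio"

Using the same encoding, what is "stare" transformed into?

vxfxl

In basin: b→e is +3, a→e is +4, s→x is +5, i→o is +6 — the shift increases by 1 each position. The shift increases by 1 at each position, starting from +3: 3, 4, 5, ….
On stare: s+3=v, t+4=x, a+5=f, r+6=x, e+7=l.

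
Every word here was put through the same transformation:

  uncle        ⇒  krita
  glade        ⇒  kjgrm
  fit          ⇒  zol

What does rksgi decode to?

camel

The word is reversed, then every letter is shifted forward by 6.
Reversing it on rksgi: shift back: r−6=l, k−6=e, s−6=m, g−6=a, i−6=c → lemac; then reverse → camel.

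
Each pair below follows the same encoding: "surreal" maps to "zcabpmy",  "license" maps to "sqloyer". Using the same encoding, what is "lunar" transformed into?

scwkc

In surreal: s→z is +7, u→c is +8, r→a is +9, r→b is +10 — the shift increases by 1 each position. Each letter shifts forward by (position + 7), i.e. 7, 8, 9, … — the shift grows by one for each successive letter.
Applying it to lunar: l+7=s, u+8=c, n+9=w, a+10=k, r+11=c.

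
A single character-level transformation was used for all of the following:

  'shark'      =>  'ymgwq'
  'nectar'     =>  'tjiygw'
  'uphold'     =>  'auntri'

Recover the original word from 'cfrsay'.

Shifts by position in shark: pos 0: s→y (+6), pos 1: h→m (+5), pos 2: a→g (+6), pos 3: r→w (+5) — repeating every 2. It's a Vigenère-style cipher with numeric key [6,5]: position i shifts by key[i mod 2].
Reversing it on cfrsay: c−6=w, f−5=a, r−6=l, s−5=n, a−6=u, y−5=t.

walnut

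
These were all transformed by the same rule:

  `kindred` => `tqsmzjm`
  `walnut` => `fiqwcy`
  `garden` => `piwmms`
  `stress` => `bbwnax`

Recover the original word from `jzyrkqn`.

article

Shifts by position in kindred: pos 0: k→t (+9), pos 1: i→q (+8), pos 2: n→s (+5), pos 3: d→m (+9), pos 4: r→z (+8), pos 5: e→j (+5) — repeating every 3. A repeating key of period 3 is used — shifts +9, +8, +5 over and over.
Reversing it on jzyrkqn: j−9=a, z−8=r, y−5=t, r−9=i, k−8=c, q−5=l, n−9=e.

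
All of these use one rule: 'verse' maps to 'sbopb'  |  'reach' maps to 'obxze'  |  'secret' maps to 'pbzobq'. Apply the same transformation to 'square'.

pnrxob

Compare letters: v→s is +23, e→b is +23, r→o is +23 — a constant shift. Each letter is shifted forward by 23 in the alphabet (a Caesar shift of +23).
Applying it to square: s+23=p, q+23=n, u+23=r, a+23=x, r+23=o, e+23=b.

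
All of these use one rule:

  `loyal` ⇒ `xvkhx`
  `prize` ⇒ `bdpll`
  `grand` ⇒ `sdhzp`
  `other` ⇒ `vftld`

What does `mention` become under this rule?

The rule splits by letter class: vowels +7, consonants +12.
On mention: m(cons)+12=y, e(vowel)+7=l, n(cons)+12=z, t(cons)+12=f, i(vowel)+7=p, o(vowel)+7=v, n(cons)+12=z.

ylzfpvz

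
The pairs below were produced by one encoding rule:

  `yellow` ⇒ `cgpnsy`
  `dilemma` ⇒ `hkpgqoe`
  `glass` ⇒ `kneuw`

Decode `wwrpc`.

Shifts by position in yellow: pos 0: y→c (+4), pos 1: e→g (+2), pos 2: l→p (+4), pos 3: l→n (+2) — repeating every 2. It's a Vigenère-style cipher with numeric key [4,2]: position i shifts by key[i mod 2].
Reversing it on wwrpc: w−4=s, w−2=u, r−4=n, p−2=n, c−4=y.

sunny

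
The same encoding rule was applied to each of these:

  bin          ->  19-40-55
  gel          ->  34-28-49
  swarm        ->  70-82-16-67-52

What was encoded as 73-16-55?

tan

b(#2)→19 and i(#9)→40: differences scale by 3, so n = 3·pos + 13. With a=1..z=26, the number is 3·pos + 13.
Decoding 73-16-55: 73→(73−13)÷3=20=t, 16→(16−13)÷3=1=a, 55→(55−13)÷3=14=n.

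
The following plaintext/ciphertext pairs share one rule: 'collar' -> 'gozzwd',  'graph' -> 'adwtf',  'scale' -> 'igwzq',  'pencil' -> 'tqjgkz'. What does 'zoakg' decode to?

c(2)→g(6) and o(14)→o(14) fit y≡5x+22 (mod 26); the inverse of 5 mod 26 is 21. Treating letters as 0–25, the rule is x ↦ 5x + 22 (mod 26).
Reversing it on zoakg: z(25)→21·(25−22)≡11=l; o(14)→21·(14−22)≡14=o; a(0)→21·(0−22)≡6=g; k(10)→21·(10−22)≡8=i; g(6)→21·(6−22)≡2=c (all mod 26).

logic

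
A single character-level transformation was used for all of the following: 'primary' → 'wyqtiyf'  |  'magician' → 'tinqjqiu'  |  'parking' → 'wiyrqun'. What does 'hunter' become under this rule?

The shift depends on letter class: consonant p→w is +7, but vowel i→q is +8. The rule splits by letter class: vowels +8, consonants +7.
On hunter: h(cons)+7=o, u(vowel)+8=c, n(cons)+7=u, t(cons)+7=a, e(vowel)+8=m, r(cons)+7=y.

ocuamy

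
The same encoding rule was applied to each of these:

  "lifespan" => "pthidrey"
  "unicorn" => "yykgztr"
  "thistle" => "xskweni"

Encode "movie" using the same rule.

qzxmp

The shifts repeat in a cycle of length 3: positions 0,1,… shift by +4, +11, +2, then the pattern repeats.
Applying it to movie: m+4=q, o+11=z, v+2=x, i+4=m, e+11=p.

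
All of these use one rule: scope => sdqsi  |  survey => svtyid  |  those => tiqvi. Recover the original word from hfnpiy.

helmet

In scope: s→s is +0, c→d is +1, o→q is +2, p→s is +3 — the shift increases by 1 each position. Letter i (0-indexed) is shifted by i+0, so successive shifts are 0, 1, 2, ….
Undoing it on hfnpiy: h−0=h, f−1=e, n−2=l, p−3=m, i−4=e, y−5=t.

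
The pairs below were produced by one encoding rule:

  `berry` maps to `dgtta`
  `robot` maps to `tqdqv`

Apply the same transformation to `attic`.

cvvke

Compare letters: b→d is +2, e→g is +2, r→t is +2 — a constant shift. Each letter is shifted forward by 2 in the alphabet (a Caesar shift of +2).
For attic: a+2=c, t+2=v, t+2=v, i+2=k, c+2=e.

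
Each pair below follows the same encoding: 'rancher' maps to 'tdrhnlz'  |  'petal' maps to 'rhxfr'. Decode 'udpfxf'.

salary

In rancher: r→t is +2, a→d is +3, n→r is +4, c→h is +5 — the shift increases by 1 each position. The shift increases by 1 at each position, starting from +2: 2, 3, 4, ….
Decoding udpfxf: u−2=s, d−3=a, p−4=l, f−5=a, x−6=r, f−7=y.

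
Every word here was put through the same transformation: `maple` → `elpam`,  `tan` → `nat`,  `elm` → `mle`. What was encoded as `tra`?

The output letters match the input read backwards: maple reversed is elpam. The word is simply reversed.
Reversing it on tra: then reverse → art.

art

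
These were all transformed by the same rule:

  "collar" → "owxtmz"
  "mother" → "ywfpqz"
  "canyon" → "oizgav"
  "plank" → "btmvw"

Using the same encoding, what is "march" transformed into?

The shifts repeat in a cycle of length 2: positions 0,1,… shift by +12, +8, then the pattern repeats.
For march: m+12=y, a+8=i, r+12=d, c+8=k, h+12=t.

yidkt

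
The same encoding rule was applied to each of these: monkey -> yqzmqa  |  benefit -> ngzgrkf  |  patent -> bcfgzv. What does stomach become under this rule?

Shifts by position in monkey: pos 0: m→y (+12), pos 1: o→q (+2), pos 2: n→z (+12), pos 3: k→m (+2) — repeating every 2. It's a Vigenère-style cipher with numeric key [12,2]: position i shifts by key[i mod 2].
For stomach: s+12=e, t+2=v, o+12=a, m+2=o, a+12=m, c+2=e, h+12=t.

evaomet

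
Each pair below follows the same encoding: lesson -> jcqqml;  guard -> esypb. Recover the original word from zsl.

Compare letters: l→j is +24, e→c is +24, s→q is +24 — a constant shift. It's a constant shift of +24 (ROT24).
Reversing it on zsl: z−24=b, s−24=u, l−24=n.

bun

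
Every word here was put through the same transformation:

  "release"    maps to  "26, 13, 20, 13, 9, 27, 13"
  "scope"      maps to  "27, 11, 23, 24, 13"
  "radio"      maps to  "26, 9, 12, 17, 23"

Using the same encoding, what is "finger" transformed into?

14, 17, 22, 15, 13, 26

The number is (letter's place in the alphabet, a=1) + 8.
Applying it to finger: f=6→14, i=9→17, n=14→22, g=7→15, e=5→13, r=18→26.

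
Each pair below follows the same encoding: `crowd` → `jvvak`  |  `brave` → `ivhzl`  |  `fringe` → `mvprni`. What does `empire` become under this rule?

Shifts by position in crowd: pos 0: c→j (+7), pos 1: r→v (+4), pos 2: o→v (+7), pos 3: w→a (+4) — repeating every 2. A repeating key of period 2 is used — shifts +7, +4 over and over.
For empire: e+7=l, m+4=q, p+7=w, i+4=m, r+7=y, e+4=i.

lqwmyi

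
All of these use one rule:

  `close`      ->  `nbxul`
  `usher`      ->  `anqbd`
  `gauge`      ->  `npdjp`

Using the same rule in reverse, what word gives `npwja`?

The output letters match the input read backwards, each shifted +9: close reversed is esolc. The word is reversed, then every letter is shifted forward by 9.
Reversing it on npwja: shift back: n−9=e, p−9=g, w−9=n, j−9=a, a−9=r → egnar; then reverse → range.

range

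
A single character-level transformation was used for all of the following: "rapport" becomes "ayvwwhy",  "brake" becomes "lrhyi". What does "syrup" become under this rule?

wbyfz

The output letters match the input read backwards, each shifted +7: rapport reversed is troppar. Two steps: reverse the string, then apply a Caesar shift of +7.
For syrup: reverse → purys; then shift: p+7=w, u+7=b, r+7=y, y+7=f, s+7=z.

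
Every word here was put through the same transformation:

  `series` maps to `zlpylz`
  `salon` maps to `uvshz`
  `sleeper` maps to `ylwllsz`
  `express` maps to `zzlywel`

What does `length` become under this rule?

Read the word backwards and shift each letter +7.
For length: reverse → htgnel; then shift: h+7=o, t+7=a, g+7=n, n+7=u, e+7=l, l+7=s.

oanuls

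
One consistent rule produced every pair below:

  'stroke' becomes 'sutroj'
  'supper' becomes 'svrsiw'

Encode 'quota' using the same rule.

qvqwe

Letter i (0-indexed) is shifted by i+0, so successive shifts are 0, 1, 2, ….
For quota: q+0=q, u+1=v, o+2=q, t+3=w, a+4=e.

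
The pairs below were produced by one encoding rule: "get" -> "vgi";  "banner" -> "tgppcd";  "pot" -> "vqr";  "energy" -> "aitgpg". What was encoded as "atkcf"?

dairy

The output letters match the input read backwards, each shifted +2: get reversed is teg. The word is reversed, then every letter is shifted forward by 2.
Undoing it on atkcf: shift back: a−2=y, t−2=r, k−2=i, c−2=a, f−2=d → yriad; then reverse → dairy.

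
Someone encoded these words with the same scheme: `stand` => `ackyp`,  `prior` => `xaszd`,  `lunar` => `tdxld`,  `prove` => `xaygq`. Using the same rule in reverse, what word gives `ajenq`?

sauce

In stand: s→a is +8, t→c is +9, a→k is +10, n→y is +11 — the shift increases by 1 each position. Letter i (0-indexed) is shifted by i+8, so successive shifts are 8, 9, 10, ….
Decoding ajenq: a−8=s, j−9=a, e−10=u, n−11=c, q−12=e.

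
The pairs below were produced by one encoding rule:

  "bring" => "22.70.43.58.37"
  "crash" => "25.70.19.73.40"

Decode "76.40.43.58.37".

b(#2)→22 and r(#18)→70: differences scale by 3, so n = 3·pos + 16. Each letter becomes 3×(its alphabet position, a=1..z=26) + 16.
Reversing it on 76.40.43.58.37: 76→(76−16)÷3=20=t, 40→(40−16)÷3=8=h, 43→(43−16)÷3=9=i, 58→(58−16)÷3=14=n, 37→(37−16)÷3=7=g.

thing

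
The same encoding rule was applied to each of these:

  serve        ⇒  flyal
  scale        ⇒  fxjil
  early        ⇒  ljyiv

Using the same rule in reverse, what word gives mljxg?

teach

s(18)→f(5) and e(4)→l(11) fit y≡7x+9 (mod 26); the inverse of 7 mod 26 is 15. This is an affine cipher: with a=0,…,z=25, each position x becomes (7x+9) mod 26.
Reversing it on mljxg: m(12)→15·(12−9)≡19=t; l(11)→15·(11−9)≡4=e; j(9)→15·(9−9)≡0=a; x(23)→15·(23−9)≡2=c; g(6)→15·(6−9)≡7=h (all mod 26).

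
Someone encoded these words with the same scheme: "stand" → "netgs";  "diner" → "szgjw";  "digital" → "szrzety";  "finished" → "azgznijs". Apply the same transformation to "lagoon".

s(18)→n(13) and t(19)→e(4) fit y≡17x+19 (mod 26); the inverse of 17 mod 26 is 23. Each letter's alphabet position (a=0..z=25) is mapped through 17·x+19 mod 26 — an affine cipher.
Applying it to lagoon: l(11)→17·11+19≡24=y; a(0)→17·0+19≡19=t; g(6)→17·6+19≡17=r; o(14)→17·14+19≡23=x; o(14)→17·14+19≡23=x; n(13)→17·13+19≡6=g (all mod 26).

ytrxxg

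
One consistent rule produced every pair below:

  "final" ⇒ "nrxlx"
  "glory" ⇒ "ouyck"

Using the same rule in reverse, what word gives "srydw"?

kiosk

In final: f→n is +8, i→r is +9, n→x is +10, a→l is +11 — the shift increases by 1 each position. Letter i (0-indexed) is shifted by i+8, so successive shifts are 8, 9, 10, ….
Reversing it on srydw: s−8=k, r−9=i, y−10=o, d−11=s, w−12=k.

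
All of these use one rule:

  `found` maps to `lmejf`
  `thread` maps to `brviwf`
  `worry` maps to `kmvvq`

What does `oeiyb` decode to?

guest

This is an affine cipher: with a=0,…,z=25, each position x becomes (3x+22) mod 26.
Reversing it on oeiyb: o(14)→9·(14−22)≡6=g; e(4)→9·(4−22)≡20=u; i(8)→9·(8−22)≡4=e; y(24)→9·(24−22)≡18=s; b(1)→9·(1−22)≡19=t (all mod 26).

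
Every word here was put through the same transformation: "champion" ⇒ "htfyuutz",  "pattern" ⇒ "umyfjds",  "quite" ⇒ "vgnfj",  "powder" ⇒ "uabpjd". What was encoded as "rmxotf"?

mascot

Shifts by position in champion: pos 0: c→h (+5), pos 1: h→t (+12), pos 2: a→f (+5), pos 3: m→y (+12) — repeating every 2. The shifts repeat in a cycle of length 2: positions 0,1,… shift by +5, +12, then the pattern repeats.
Decoding rmxotf: r−5=m, m−12=a, x−5=s, o−12=c, t−5=o, f−12=t.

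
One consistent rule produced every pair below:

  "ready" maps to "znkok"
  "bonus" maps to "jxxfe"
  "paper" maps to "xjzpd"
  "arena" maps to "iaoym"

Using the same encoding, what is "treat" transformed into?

baolf

In ready: r→z is +8, e→n is +9, a→k is +10, d→o is +11 — the shift increases by 1 each position. Each letter shifts forward by (position + 8), i.e. 8, 9, 10, … — the shift grows by one for each successive letter.
Applying it to treat: t+8=b, r+9=a, e+10=o, a+11=l, t+12=f.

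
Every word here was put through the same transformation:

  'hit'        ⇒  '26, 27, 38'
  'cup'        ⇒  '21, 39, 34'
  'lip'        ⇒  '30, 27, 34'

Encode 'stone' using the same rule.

37, 38, 33, 32, 23

h is letter #8 and maps to 26: an offset of 18. The number is (letter's place in the alphabet, a=1) + 18.
Applying it to stone: s=19→37, t=20→38, o=15→33, n=14→32, e=5→23.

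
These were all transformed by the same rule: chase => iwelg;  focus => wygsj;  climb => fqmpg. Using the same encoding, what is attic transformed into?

gmxxe

Two steps: reverse the string, then apply a Caesar shift of +4.
On attic: reverse → citta; then shift: c+4=g, i+4=m, t+4=x, t+4=x, a+4=e.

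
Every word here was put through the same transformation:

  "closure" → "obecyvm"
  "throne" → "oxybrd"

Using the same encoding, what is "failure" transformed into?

The output letters match the input read backwards, each shifted +10: closure reversed is erusolc. The word is reversed, then every letter is shifted forward by 10.
For failure: reverse → eruliaf; then shift: e+10=o, r+10=b, u+10=e, l+10=v, i+10=s, a+10=k, f+10=p.

obevskp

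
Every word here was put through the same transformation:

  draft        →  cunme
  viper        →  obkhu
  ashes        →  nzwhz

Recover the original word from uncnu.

Each letter's alphabet position (a=0..z=25) is mapped through 5·x+13 mod 26 — an affine cipher.
Undoing it on uncnu: u(20)→21·(20−13)≡17=r; n(13)→21·(13−13)≡0=a; c(2)→21·(2−13)≡3=d; n(13)→21·(13−13)≡0=a; u(20)→21·(20−13)≡17=r (all mod 26).

radar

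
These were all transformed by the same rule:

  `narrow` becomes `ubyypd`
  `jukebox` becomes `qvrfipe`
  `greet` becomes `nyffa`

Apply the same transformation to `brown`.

iypdu

The shift depends on letter class: consonant n→u is +7, but vowel a→b is +1. The rule splits by letter class: vowels +1, consonants +7.
Applying it to brown: b(cons)+7=i, r(cons)+7=y, o(vowel)+1=p, w(cons)+7=d, n(cons)+7=u.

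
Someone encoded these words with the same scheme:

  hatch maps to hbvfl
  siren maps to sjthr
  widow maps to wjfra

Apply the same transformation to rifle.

rjhoi

Each letter shifts forward by its position index (0, 1, 2, …) — the shift grows by one for each successive letter.
For rifle: r+0=r, i+1=j, f+2=h, l+3=o, e+4=i.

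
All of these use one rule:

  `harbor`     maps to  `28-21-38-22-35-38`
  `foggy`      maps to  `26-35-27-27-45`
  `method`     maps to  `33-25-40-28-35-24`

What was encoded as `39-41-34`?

sun

h is letter #8 and maps to 28: an offset of 20. Letters become their 1-based position plus 20 (so a→21, b→22, …).
Decoding 39-41-34: 39→(39−20)÷1=19=s, 41→(41−20)÷1=21=u, 34→(34−20)÷1=14=n.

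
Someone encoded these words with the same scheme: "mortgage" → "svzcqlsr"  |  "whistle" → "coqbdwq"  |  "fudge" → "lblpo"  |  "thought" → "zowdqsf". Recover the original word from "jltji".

Each letter shifts forward by (position + 6), i.e. 6, 7, 8, … — the shift grows by one for each successive letter.
Undoing it on jltji: j−6=d, l−7=e, t−8=l, j−9=a, i−10=y.

delay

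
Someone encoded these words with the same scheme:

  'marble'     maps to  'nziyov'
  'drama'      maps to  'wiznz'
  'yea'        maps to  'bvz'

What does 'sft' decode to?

Each pair mirrors across the alphabet (m↔n, a↔z, r↔i): positions sum to 25. Letters are reflected about the middle of the alphabet (position → 25−position): Atbash.
Reversing it on sft: s↔h, f↔u, t↔g.

hug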